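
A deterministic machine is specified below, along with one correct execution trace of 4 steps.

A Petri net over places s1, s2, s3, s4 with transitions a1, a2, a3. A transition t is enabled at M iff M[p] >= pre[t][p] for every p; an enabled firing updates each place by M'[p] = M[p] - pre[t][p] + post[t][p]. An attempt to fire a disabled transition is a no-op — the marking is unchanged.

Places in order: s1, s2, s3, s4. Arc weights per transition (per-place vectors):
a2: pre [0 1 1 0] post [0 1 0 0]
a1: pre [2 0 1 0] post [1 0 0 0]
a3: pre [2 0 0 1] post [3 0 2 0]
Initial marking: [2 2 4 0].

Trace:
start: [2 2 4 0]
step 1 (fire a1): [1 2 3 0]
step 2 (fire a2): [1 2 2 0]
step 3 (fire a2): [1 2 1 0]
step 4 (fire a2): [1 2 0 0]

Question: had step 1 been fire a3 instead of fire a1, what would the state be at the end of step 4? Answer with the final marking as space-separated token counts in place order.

2 2 1 0

(re-executing from step 1 with the substitution; state before step 1: [2 2 4 0])
step 1 (fire a3): [2 2 4 0]
step 2 (fire a2): [2 2 3 0]
step 3 (fire a2): [2 2 2 0]
step 4 (fire a2): [2 2 1 0]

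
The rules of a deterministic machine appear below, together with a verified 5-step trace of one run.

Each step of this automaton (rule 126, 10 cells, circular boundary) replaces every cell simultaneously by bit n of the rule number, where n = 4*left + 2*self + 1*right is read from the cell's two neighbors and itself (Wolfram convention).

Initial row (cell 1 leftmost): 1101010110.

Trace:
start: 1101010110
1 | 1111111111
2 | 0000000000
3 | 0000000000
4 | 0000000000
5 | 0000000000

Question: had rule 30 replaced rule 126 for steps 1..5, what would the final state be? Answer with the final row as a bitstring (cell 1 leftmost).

0001100101

(re-executing steps 1..5 under rule 30; state before step 1: 1101010110)
1 | 1001010100
2 | 1111010111
3 | 0000010100
4 | 0000110110
5 | 0001100101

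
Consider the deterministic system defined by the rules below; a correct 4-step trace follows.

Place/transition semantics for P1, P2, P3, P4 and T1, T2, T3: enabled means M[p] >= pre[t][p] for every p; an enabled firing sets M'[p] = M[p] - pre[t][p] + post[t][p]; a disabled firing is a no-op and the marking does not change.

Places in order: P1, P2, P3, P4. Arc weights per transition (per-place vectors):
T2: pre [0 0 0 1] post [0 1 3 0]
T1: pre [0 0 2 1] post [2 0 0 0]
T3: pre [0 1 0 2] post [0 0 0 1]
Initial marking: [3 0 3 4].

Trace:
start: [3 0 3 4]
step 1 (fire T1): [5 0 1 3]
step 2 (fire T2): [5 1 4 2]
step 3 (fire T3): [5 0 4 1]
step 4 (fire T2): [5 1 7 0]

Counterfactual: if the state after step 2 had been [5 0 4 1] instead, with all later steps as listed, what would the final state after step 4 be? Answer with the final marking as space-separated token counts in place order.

state after step 2 := [5 0 4 1]
step 3 (fire T3): [5 0 4 1]
step 4 (fire T2): [5 1 7 0]

5 1 7 0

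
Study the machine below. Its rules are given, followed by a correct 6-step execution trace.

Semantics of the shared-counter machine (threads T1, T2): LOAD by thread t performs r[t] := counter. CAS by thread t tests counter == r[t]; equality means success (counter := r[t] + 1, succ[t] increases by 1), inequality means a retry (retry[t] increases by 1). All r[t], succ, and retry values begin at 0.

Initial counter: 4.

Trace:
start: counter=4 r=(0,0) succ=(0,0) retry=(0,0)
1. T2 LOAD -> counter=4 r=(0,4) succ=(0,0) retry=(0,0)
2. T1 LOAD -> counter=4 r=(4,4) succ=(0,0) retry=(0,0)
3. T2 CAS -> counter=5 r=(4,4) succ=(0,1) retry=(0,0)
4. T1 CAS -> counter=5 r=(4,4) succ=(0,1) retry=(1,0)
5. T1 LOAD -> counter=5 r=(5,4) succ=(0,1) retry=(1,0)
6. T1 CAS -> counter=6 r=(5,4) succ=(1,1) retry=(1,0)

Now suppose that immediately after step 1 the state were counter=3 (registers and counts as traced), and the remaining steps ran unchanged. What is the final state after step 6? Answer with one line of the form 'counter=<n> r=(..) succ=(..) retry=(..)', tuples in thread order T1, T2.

counter=5 r=(4,4) succ=(2,0) retry=(0,1)

state after step 1 := counter=3 r=(0,4) succ=(0,0) retry=(0,0)
2. T1 LOAD -> counter=3 r=(3,4) succ=(0,0) retry=(0,0)
3. T2 CAS -> counter=3 r=(3,4) succ=(0,0) retry=(0,1)
4. T1 CAS -> counter=4 r=(3,4) succ=(1,0) retry=(0,1)
5. T1 LOAD -> counter=4 r=(4,4) succ=(1,0) retry=(0,1)
6. T1 CAS -> counter=5 r=(4,4) succ=(2,0) retry=(0,1)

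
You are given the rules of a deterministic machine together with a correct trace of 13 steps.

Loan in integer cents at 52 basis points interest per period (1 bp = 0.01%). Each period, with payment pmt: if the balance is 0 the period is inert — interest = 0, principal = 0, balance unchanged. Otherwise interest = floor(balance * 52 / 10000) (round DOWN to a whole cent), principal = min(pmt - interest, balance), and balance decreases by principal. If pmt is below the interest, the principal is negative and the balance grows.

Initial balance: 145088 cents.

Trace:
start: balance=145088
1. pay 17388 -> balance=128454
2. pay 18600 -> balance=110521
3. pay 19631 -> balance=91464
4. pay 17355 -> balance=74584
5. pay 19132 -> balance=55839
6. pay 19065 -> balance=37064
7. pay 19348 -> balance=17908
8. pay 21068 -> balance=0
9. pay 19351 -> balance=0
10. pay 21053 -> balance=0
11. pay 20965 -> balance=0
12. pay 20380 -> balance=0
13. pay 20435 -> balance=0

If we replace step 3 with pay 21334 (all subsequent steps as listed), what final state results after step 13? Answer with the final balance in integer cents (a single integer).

0

(re-executing from step 3 with the substitution; state before step 3: balance=110521)
3. pay 21334 -> balance=89761
4. pay 17355 -> balance=72872
5. pay 19132 -> balance=54118
6. pay 19065 -> balance=35334
7. pay 19348 -> balance=16169
8. pay 21068 -> balance=0
9. pay 19351 -> balance=0
10. pay 21053 -> balance=0
11. pay 20965 -> balance=0
12. pay 20380 -> balance=0
13. pay 20435 -> balance=0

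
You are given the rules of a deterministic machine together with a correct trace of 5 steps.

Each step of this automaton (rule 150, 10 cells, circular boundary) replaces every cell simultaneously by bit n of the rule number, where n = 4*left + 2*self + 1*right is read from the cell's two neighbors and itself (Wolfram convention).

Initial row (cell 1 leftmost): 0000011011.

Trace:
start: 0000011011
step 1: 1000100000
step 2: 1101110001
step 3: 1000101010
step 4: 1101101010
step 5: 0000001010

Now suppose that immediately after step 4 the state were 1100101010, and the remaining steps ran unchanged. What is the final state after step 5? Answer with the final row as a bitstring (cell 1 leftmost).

0011101010

state after step 4 := 1100101010
step 5: 0011101010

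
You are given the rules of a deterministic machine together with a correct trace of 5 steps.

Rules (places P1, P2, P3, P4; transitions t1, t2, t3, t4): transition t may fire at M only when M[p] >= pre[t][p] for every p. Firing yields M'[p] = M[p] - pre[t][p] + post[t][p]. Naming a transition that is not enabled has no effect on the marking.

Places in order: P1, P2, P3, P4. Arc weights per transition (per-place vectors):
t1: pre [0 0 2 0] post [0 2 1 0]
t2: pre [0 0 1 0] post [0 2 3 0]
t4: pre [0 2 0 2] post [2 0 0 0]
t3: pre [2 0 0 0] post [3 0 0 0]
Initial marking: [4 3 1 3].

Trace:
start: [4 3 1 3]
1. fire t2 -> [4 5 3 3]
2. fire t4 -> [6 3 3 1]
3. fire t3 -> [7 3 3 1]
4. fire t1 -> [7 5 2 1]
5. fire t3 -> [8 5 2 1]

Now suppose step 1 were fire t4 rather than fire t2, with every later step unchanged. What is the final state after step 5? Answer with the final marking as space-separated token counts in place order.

8 1 1 1

(re-executing from step 1 with the substitution; state before step 1: [4 3 1 3])
1. fire t4 -> [6 1 1 1]
2. fire t4 -> [6 1 1 1]
3. fire t3 -> [7 1 1 1]
4. fire t1 -> [7 1 1 1]
5. fire t3 -> [8 1 1 1]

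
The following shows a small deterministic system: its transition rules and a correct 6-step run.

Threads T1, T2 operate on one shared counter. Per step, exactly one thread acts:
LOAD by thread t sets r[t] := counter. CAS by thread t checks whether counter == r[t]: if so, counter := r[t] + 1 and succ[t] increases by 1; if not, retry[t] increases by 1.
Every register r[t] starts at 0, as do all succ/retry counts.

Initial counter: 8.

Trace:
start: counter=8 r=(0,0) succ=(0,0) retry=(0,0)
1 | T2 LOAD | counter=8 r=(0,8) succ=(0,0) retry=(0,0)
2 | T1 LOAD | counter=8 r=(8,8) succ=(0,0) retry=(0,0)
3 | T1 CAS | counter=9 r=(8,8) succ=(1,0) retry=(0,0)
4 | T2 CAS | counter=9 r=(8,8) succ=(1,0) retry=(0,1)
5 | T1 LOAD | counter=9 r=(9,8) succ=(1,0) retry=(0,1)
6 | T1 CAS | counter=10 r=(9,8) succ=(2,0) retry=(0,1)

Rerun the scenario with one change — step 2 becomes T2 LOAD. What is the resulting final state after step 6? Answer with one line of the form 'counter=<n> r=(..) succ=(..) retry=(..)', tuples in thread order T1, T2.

counter=10 r=(9,8) succ=(1,1) retry=(1,0)

(re-executing from step 2 with the substitution; state before step 2: counter=8 r=(0,8) succ=(0,0) retry=(0,0))
2 | T2 LOAD | counter=8 r=(0,8) succ=(0,0) retry=(0,0)
3 | T1 CAS | counter=8 r=(0,8) succ=(0,0) retry=(1,0)
4 | T2 CAS | counter=9 r=(0,8) succ=(0,1) retry=(1,0)
5 | T1 LOAD | counter=9 r=(9,8) succ=(0,1) retry=(1,0)
6 | T1 CAS | counter=10 r=(9,8) succ=(1,1) retry=(1,0)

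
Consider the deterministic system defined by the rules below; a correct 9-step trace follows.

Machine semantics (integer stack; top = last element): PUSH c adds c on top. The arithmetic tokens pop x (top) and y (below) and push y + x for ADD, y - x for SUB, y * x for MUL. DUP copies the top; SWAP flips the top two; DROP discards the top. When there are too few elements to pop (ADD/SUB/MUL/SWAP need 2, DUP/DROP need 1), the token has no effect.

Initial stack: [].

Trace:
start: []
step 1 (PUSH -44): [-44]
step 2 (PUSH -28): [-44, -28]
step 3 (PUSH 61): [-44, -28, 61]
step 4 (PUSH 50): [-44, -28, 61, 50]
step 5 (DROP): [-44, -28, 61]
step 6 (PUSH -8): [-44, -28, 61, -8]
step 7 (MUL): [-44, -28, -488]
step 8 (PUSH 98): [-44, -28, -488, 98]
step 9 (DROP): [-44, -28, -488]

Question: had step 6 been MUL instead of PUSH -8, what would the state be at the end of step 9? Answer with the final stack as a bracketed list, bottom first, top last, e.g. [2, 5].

[75152]

(re-executing from step 6 with the substitution; state before step 6: [-44, -28, 61])
step 6 (MUL): [-44, -1708]
step 7 (MUL): [75152]
step 8 (PUSH 98): [75152, 98]
step 9 (DROP): [75152]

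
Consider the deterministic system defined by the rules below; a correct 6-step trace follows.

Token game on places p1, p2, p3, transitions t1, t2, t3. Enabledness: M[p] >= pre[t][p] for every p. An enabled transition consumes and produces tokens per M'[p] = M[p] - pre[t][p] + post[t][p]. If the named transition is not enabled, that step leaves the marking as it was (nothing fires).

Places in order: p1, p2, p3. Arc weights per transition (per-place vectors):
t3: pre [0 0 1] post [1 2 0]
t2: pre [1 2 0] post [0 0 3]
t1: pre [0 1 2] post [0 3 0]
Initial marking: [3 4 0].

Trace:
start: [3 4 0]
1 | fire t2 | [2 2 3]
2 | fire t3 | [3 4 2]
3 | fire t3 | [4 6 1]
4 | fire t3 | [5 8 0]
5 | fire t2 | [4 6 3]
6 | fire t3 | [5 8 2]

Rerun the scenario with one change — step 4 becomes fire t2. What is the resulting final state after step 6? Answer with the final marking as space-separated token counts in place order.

3 4 6

(re-executing from step 4 with the substitution; state before step 4: [4 6 1])
4 | fire t2 | [3 4 4]
5 | fire t2 | [2 2 7]
6 | fire t3 | [3 4 6]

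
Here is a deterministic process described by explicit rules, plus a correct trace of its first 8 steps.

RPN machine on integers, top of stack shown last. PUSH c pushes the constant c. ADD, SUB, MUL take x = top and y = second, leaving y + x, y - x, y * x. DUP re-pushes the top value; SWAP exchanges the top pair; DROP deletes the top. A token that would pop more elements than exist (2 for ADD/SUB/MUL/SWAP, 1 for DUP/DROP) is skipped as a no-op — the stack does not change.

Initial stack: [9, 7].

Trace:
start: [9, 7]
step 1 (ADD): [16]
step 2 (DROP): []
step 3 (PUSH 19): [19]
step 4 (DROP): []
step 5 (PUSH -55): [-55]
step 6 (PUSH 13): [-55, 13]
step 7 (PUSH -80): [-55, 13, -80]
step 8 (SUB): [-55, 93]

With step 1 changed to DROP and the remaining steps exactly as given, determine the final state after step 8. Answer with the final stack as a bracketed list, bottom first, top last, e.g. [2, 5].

(re-executing from step 1 with the substitution; state before step 1: [9, 7])
step 1 (DROP): [9]
step 2 (DROP): []
step 3 (PUSH 19): [19]
step 4 (DROP): []
step 5 (PUSH -55): [-55]
step 6 (PUSH 13): [-55, 13]
step 7 (PUSH -80): [-55, 13, -80]
step 8 (SUB): [-55, 93]

[-55, 93]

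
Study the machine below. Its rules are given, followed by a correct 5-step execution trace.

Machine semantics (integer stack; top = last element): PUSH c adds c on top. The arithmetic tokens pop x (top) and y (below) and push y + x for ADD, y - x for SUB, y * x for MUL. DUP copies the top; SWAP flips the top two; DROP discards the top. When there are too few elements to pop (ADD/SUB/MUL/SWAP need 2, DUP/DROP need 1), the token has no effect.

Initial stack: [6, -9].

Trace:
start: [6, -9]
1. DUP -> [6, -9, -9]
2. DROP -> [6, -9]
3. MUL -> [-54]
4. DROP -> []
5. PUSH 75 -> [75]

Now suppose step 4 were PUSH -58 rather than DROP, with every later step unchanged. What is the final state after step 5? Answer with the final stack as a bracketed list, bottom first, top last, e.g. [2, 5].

[-54, -58, 75]

(re-executing from step 4 with the substitution; state before step 4: [-54])
4. PUSH -58 -> [-54, -58]
5. PUSH 75 -> [-54, -58, 75]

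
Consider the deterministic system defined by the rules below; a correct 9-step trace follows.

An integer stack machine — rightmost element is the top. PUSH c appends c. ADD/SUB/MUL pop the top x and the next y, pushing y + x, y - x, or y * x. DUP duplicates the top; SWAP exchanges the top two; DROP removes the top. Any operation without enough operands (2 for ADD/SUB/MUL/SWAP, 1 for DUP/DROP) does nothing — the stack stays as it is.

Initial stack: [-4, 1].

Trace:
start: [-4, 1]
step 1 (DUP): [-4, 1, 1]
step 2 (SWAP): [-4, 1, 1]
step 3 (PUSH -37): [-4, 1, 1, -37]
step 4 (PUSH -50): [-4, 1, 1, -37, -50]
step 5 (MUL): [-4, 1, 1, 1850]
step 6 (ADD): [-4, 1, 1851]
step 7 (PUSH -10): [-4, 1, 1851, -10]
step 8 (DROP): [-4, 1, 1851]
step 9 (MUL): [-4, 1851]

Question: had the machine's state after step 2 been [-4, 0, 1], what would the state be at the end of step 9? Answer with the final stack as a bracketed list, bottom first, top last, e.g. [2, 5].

[-4, 0]

state after step 2 := [-4, 0, 1]
step 3 (PUSH -37): [-4, 0, 1, -37]
step 4 (PUSH -50): [-4, 0, 1, -37, -50]
step 5 (MUL): [-4, 0, 1, 1850]
step 6 (ADD): [-4, 0, 1851]
step 7 (PUSH -10): [-4, 0, 1851, -10]
step 8 (DROP): [-4, 0, 1851]
step 9 (MUL): [-4, 0]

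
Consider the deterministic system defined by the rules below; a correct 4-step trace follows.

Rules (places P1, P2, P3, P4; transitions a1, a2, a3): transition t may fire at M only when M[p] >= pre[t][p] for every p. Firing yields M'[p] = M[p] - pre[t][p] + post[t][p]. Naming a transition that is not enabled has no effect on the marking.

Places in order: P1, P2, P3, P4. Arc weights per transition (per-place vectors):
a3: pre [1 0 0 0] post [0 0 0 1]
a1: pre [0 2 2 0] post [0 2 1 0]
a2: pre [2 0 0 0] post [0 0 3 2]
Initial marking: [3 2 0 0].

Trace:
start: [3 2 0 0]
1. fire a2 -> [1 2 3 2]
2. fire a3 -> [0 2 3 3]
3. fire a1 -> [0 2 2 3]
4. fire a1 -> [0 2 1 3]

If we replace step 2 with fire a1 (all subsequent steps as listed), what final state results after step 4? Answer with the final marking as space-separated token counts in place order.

(re-executing from step 2 with the substitution; state before step 2: [1 2 3 2])
2. fire a1 -> [1 2 2 2]
3. fire a1 -> [1 2 1 2]
4. fire a1 -> [1 2 1 2]

1 2 1 2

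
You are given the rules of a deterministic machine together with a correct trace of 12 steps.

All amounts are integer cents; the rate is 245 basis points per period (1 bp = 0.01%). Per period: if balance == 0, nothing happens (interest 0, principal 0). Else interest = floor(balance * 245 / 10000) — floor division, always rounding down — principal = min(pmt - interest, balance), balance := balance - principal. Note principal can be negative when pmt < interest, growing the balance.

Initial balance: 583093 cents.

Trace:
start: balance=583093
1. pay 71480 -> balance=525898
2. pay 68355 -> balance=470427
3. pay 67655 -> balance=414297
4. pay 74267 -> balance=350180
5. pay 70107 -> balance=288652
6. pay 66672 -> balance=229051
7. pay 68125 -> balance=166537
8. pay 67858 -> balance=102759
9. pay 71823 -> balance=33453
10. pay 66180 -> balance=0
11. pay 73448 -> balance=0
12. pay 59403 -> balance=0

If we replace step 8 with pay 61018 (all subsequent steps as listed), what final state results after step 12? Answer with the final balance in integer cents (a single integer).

(re-executing from step 8 with the substitution; state before step 8: balance=166537)
8. pay 61018 -> balance=109599
9. pay 71823 -> balance=40461
10. pay 66180 -> balance=0
11. pay 73448 -> balance=0
12. pay 59403 -> balance=0

0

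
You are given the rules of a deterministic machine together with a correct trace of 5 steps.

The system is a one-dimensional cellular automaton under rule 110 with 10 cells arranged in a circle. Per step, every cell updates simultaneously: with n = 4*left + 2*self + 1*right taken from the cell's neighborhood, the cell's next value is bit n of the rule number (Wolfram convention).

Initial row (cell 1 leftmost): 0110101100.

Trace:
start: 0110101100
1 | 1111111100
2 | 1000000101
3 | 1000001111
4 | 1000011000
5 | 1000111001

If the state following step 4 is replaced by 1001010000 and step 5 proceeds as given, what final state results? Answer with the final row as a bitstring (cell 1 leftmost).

state after step 4 := 1001010000
5 | 1011110001

1011110001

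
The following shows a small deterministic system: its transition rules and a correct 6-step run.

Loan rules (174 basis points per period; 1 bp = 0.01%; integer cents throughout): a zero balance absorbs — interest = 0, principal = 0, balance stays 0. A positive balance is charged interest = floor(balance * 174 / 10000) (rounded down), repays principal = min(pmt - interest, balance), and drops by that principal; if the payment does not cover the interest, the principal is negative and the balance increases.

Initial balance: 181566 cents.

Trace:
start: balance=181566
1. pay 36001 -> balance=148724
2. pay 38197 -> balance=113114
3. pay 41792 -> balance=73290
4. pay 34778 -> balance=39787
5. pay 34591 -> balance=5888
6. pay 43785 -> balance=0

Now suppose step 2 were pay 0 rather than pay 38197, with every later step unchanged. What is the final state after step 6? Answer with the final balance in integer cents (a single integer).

3130

(re-executing from step 2 with the substitution; state before step 2: balance=148724)
2. pay 0 -> balance=151311
3. pay 41792 -> balance=112151
4. pay 34778 -> balance=79324
5. pay 34591 -> balance=46113
6. pay 43785 -> balance=3130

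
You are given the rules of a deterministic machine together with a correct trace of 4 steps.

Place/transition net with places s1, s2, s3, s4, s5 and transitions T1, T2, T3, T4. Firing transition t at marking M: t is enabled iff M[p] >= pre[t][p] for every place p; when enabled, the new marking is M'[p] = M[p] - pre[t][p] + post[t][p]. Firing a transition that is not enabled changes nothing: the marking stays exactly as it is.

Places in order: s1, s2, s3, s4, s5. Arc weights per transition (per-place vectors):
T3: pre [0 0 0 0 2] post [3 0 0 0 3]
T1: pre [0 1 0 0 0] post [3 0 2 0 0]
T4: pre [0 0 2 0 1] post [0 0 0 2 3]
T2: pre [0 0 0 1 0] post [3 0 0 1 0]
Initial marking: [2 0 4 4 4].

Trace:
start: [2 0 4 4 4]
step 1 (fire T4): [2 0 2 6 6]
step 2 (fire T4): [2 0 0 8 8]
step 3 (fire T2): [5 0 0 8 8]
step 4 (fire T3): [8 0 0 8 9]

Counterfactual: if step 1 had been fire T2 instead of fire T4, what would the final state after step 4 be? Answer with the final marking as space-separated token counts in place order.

(re-executing from step 1 with the substitution; state before step 1: [2 0 4 4 4])
step 1 (fire T2): [5 0 4 4 4]
step 2 (fire T4): [5 0 2 6 6]
step 3 (fire T2): [8 0 2 6 6]
step 4 (fire T3): [11 0 2 6 7]

11 0 2 6 7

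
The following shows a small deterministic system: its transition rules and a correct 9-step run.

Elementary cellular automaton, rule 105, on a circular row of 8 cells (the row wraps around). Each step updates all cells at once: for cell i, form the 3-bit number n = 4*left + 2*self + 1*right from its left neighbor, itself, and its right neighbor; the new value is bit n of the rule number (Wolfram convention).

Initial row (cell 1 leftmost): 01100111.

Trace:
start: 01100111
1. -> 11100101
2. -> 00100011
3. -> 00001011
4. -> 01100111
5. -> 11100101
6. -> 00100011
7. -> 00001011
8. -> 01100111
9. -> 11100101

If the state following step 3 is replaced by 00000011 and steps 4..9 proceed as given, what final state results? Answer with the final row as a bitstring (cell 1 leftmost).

11001111

state after step 3 := 00000011
4. -> 01111011
5. -> 11001111
6. -> 01001000
7. -> 00000011
8. -> 01111011
9. -> 11001111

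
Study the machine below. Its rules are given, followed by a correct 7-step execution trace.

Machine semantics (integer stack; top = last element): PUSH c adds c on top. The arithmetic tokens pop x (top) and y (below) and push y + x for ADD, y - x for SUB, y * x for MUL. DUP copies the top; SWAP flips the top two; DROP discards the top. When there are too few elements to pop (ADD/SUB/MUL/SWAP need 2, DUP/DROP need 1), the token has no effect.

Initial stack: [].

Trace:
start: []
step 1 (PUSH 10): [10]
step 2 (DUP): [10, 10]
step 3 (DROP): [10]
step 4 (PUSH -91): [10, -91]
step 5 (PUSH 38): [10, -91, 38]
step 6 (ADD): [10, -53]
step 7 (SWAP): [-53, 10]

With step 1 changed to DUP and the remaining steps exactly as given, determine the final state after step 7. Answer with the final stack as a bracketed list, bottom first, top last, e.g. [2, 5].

[-53]

(re-executing from step 1 with the substitution; state before step 1: [])
step 1 (DUP): []
step 2 (DUP): []
step 3 (DROP): []
step 4 (PUSH -91): [-91]
step 5 (PUSH 38): [-91, 38]
step 6 (ADD): [-53]
step 7 (SWAP): [-53]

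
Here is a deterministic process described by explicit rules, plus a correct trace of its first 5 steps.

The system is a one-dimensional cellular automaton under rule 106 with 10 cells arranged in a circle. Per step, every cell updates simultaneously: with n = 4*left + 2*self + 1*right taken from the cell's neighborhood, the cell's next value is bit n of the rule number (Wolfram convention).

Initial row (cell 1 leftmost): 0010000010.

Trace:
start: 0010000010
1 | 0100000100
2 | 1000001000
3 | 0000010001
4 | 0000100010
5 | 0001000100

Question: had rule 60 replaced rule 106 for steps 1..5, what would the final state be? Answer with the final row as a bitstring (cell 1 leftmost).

0000001111

(re-executing steps 1..5 under rule 60; state before step 1: 0010000010)
1 | 0011000011
2 | 1010100010
3 | 1111110011
4 | 0000001010
5 | 0000001111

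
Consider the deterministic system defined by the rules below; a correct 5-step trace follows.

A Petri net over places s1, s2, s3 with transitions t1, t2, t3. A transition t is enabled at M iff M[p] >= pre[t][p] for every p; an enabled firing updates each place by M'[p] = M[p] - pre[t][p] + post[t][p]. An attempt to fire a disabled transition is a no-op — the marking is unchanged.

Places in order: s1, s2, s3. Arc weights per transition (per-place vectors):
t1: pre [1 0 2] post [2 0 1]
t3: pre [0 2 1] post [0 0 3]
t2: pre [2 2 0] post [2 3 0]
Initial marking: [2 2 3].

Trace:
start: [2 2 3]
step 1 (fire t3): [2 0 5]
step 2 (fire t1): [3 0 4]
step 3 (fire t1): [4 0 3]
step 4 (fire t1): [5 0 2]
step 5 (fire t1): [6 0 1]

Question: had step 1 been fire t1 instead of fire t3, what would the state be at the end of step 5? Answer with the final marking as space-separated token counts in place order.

(re-executing from step 1 with the substitution; state before step 1: [2 2 3])
step 1 (fire t1): [3 2 2]
step 2 (fire t1): [4 2 1]
step 3 (fire t1): [4 2 1]
step 4 (fire t1): [4 2 1]
step 5 (fire t1): [4 2 1]

4 2 1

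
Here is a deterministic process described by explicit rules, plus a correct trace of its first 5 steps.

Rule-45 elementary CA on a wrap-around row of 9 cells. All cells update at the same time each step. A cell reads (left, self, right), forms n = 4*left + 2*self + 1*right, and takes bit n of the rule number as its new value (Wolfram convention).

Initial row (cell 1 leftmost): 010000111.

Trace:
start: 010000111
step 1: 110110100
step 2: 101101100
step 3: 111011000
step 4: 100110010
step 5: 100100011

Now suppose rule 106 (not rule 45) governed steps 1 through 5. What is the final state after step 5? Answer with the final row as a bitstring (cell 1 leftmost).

(re-executing steps 1..5 under rule 106; state before step 1: 010000111)
step 1: 100001101
step 2: 100011111
step 3: 100110000
step 4: 001110001
step 5: 011010010

011010010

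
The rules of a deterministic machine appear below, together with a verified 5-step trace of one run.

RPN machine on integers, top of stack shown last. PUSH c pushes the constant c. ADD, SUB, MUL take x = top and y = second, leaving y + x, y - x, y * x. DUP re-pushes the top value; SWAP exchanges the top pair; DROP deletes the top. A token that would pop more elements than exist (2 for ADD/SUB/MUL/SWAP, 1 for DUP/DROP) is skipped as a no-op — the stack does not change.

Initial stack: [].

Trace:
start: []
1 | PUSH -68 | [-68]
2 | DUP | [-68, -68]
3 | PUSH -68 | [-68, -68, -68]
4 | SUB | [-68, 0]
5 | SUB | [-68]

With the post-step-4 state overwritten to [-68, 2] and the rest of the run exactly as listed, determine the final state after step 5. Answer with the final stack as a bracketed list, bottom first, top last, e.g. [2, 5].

[-70]

state after step 4 := [-68, 2]
5 | SUB | [-70]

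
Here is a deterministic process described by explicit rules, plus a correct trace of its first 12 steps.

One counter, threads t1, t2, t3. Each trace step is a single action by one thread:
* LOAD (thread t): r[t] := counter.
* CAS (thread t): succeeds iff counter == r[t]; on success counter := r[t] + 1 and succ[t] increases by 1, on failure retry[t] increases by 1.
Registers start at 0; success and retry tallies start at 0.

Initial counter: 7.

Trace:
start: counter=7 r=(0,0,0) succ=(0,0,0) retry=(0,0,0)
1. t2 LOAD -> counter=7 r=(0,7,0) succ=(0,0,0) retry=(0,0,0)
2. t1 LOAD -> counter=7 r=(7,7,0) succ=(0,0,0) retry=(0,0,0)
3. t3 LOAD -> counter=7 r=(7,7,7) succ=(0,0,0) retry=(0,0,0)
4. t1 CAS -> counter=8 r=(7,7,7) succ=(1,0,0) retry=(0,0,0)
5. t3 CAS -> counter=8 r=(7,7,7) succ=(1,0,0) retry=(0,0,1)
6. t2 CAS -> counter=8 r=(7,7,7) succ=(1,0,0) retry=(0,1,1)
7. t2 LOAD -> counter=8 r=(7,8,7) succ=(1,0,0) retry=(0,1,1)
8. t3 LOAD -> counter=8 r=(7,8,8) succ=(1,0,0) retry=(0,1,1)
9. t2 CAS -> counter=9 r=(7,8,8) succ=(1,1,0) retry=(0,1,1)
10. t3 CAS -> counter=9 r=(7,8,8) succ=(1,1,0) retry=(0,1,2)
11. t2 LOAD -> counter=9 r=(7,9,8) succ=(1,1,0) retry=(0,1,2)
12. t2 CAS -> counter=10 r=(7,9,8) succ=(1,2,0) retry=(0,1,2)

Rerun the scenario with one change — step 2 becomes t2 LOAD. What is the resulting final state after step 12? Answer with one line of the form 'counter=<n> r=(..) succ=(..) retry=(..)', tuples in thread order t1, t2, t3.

(re-executing from step 2 with the substitution; state before step 2: counter=7 r=(0,7,0) succ=(0,0,0) retry=(0,0,0))
2. t2 LOAD -> counter=7 r=(0,7,0) succ=(0,0,0) retry=(0,0,0)
3. t3 LOAD -> counter=7 r=(0,7,7) succ=(0,0,0) retry=(0,0,0)
4. t1 CAS -> counter=7 r=(0,7,7) succ=(0,0,0) retry=(1,0,0)
5. t3 CAS -> counter=8 r=(0,7,7) succ=(0,0,1) retry=(1,0,0)
6. t2 CAS -> counter=8 r=(0,7,7) succ=(0,0,1) retry=(1,1,0)
7. t2 LOAD -> counter=8 r=(0,8,7) succ=(0,0,1) retry=(1,1,0)
8. t3 LOAD -> counter=8 r=(0,8,8) succ=(0,0,1) retry=(1,1,0)
9. t2 CAS -> counter=9 r=(0,8,8) succ=(0,1,1) retry=(1,1,0)
10. t3 CAS -> counter=9 r=(0,8,8) succ=(0,1,1) retry=(1,1,1)
11. t2 LOAD -> counter=9 r=(0,9,8) succ=(0,1,1) retry=(1,1,1)
12. t2 CAS -> counter=10 r=(0,9,8) succ=(0,2,1) retry=(1,1,1)

counter=10 r=(0,9,8) succ=(0,2,1) retry=(1,1,1)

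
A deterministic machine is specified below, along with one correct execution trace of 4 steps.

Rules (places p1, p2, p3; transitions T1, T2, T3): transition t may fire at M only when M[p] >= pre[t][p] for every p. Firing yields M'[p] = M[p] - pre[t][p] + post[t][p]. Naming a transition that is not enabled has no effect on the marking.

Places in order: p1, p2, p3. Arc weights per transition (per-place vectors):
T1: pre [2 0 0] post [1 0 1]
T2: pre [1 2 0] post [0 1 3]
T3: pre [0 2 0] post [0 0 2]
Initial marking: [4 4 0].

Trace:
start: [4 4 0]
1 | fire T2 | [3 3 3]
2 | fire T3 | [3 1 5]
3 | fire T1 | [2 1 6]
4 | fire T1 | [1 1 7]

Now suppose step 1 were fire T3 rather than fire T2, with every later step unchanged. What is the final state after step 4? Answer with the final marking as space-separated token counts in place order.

(re-executing from step 1 with the substitution; state before step 1: [4 4 0])
1 | fire T3 | [4 2 2]
2 | fire T3 | [4 0 4]
3 | fire T1 | [3 0 5]
4 | fire T1 | [2 0 6]

2 0 6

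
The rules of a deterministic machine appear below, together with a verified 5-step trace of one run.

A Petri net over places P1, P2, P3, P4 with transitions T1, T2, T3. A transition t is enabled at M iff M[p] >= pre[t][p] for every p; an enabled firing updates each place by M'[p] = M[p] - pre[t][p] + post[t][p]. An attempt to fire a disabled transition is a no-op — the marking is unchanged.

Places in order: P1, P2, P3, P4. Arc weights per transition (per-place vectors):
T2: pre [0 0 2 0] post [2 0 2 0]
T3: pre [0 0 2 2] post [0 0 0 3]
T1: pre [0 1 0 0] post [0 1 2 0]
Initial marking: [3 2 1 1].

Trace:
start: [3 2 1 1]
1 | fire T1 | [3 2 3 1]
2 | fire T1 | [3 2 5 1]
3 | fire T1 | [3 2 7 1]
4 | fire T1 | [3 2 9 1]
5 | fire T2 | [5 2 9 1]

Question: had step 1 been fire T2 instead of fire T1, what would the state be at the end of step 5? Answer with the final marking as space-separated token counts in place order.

(re-executing from step 1 with the substitution; state before step 1: [3 2 1 1])
1 | fire T2 | [3 2 1 1]
2 | fire T1 | [3 2 3 1]
3 | fire T1 | [3 2 5 1]
4 | fire T1 | [3 2 7 1]
5 | fire T2 | [5 2 7 1]

5 2 7 1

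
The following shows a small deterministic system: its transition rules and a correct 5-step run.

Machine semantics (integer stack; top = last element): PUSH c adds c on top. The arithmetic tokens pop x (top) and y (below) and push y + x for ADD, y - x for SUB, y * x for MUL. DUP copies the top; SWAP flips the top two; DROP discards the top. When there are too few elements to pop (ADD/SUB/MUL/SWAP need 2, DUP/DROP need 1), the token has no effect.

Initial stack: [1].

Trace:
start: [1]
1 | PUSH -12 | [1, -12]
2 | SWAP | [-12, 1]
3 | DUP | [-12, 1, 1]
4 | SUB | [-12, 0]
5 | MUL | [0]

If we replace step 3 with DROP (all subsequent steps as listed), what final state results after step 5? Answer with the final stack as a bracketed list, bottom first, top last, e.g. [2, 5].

[-12]

(re-executing from step 3 with the substitution; state before step 3: [-12, 1])
3 | DROP | [-12]
4 | SUB | [-12]
5 | MUL | [-12]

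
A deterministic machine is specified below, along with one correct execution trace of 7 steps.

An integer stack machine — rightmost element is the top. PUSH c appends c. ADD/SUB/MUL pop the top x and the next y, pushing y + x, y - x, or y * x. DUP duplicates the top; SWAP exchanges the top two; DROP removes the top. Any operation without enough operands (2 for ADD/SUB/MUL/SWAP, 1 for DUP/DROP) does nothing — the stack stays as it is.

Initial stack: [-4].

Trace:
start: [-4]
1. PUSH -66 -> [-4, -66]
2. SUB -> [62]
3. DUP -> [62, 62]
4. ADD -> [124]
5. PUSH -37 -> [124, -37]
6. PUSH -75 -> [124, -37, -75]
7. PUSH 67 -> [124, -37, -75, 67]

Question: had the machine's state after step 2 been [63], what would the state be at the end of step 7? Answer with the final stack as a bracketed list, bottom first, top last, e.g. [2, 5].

state after step 2 := [63]
3. DUP -> [63, 63]
4. ADD -> [126]
5. PUSH -37 -> [126, -37]
6. PUSH -75 -> [126, -37, -75]
7. PUSH 67 -> [126, -37, -75, 67]

[126, -37, -75, 67]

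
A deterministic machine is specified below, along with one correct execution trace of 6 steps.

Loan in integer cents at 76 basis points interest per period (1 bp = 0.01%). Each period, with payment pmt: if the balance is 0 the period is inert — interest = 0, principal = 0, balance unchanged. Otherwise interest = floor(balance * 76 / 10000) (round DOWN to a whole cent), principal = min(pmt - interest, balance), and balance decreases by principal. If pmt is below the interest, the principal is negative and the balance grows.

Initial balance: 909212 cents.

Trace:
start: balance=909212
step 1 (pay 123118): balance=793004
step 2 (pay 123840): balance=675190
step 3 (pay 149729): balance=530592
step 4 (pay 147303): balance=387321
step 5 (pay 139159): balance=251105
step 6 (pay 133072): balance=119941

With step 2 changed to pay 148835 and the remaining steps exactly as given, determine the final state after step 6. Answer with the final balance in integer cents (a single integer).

(re-executing from step 2 with the substitution; state before step 2: balance=793004)
step 2 (pay 148835): balance=650195
step 3 (pay 149729): balance=505407
step 4 (pay 147303): balance=361945
step 5 (pay 139159): balance=225536
step 6 (pay 133072): balance=94178

94178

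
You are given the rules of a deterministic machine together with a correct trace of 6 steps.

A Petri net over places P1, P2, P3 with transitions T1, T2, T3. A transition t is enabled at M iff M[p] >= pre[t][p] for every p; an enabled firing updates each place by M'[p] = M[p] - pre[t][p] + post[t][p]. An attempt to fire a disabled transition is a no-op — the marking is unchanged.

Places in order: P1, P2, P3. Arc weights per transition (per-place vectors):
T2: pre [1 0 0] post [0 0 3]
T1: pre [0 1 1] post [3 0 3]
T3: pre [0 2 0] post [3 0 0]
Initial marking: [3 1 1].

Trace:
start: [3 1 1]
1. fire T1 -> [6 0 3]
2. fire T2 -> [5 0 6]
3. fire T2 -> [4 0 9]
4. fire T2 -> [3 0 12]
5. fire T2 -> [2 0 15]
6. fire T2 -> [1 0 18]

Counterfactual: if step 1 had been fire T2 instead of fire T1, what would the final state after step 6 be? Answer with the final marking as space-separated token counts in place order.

0 1 10

(re-executing from step 1 with the substitution; state before step 1: [3 1 1])
1. fire T2 -> [2 1 4]
2. fire T2 -> [1 1 7]
3. fire T2 -> [0 1 10]
4. fire T2 -> [0 1 10]
5. fire T2 -> [0 1 10]
6. fire T2 -> [0 1 10]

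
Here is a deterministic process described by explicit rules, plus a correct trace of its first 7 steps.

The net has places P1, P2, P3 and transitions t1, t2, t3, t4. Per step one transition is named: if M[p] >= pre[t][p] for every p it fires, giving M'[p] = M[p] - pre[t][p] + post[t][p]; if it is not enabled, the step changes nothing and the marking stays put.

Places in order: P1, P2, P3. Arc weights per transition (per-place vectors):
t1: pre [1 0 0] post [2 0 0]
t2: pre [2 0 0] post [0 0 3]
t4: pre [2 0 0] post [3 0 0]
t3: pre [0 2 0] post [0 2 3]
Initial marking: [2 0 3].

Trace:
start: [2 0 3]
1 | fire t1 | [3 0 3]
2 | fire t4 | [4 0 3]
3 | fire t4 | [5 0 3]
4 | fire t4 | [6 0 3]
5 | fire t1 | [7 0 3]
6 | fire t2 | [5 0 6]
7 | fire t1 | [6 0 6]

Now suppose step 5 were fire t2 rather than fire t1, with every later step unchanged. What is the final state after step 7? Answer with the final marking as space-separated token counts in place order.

(re-executing from step 5 with the substitution; state before step 5: [6 0 3])
5 | fire t2 | [4 0 6]
6 | fire t2 | [2 0 9]
7 | fire t1 | [3 0 9]

3 0 9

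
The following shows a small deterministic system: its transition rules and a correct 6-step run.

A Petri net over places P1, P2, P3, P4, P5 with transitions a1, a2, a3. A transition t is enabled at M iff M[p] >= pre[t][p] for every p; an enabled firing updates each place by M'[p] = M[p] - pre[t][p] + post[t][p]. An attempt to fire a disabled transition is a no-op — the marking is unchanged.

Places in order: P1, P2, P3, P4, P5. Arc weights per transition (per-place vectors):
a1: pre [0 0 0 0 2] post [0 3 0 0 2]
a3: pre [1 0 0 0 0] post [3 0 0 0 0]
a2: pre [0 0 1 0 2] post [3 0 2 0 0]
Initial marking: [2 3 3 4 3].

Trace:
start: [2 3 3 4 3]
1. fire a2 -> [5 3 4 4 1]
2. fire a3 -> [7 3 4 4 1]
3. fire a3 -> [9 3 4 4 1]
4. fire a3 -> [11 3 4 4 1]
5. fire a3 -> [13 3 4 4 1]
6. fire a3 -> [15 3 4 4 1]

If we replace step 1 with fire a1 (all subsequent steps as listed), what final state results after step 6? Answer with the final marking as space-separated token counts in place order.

(re-executing from step 1 with the substitution; state before step 1: [2 3 3 4 3])
1. fire a1 -> [2 6 3 4 3]
2. fire a3 -> [4 6 3 4 3]
3. fire a3 -> [6 6 3 4 3]
4. fire a3 -> [8 6 3 4 3]
5. fire a3 -> [10 6 3 4 3]
6. fire a3 -> [12 6 3 4 3]

12 6 3 4 3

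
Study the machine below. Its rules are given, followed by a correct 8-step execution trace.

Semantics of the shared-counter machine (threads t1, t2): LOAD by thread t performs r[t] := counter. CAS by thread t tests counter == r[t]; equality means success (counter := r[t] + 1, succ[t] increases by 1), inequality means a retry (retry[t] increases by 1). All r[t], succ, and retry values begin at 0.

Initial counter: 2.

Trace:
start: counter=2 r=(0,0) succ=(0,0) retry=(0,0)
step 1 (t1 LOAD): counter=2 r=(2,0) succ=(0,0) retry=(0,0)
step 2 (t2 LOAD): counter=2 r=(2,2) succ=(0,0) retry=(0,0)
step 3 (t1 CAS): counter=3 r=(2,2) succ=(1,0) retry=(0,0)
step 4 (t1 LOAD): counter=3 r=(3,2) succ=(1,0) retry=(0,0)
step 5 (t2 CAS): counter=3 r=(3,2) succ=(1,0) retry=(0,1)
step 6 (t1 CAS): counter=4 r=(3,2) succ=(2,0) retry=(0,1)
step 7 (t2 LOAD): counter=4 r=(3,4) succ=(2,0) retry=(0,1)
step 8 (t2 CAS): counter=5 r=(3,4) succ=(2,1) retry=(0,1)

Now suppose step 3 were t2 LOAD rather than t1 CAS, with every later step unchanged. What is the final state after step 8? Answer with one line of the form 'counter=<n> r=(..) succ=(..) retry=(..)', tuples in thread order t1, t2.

counter=4 r=(2,3) succ=(0,2) retry=(1,0)

(re-executing from step 3 with the substitution; state before step 3: counter=2 r=(2,2) succ=(0,0) retry=(0,0))
step 3 (t2 LOAD): counter=2 r=(2,2) succ=(0,0) retry=(0,0)
step 4 (t1 LOAD): counter=2 r=(2,2) succ=(0,0) retry=(0,0)
step 5 (t2 CAS): counter=3 r=(2,2) succ=(0,1) retry=(0,0)
step 6 (t1 CAS): counter=3 r=(2,2) succ=(0,1) retry=(1,0)
step 7 (t2 LOAD): counter=3 r=(2,3) succ=(0,1) retry=(1,0)
step 8 (t2 CAS): counter=4 r=(2,3) succ=(0,2) retry=(1,0)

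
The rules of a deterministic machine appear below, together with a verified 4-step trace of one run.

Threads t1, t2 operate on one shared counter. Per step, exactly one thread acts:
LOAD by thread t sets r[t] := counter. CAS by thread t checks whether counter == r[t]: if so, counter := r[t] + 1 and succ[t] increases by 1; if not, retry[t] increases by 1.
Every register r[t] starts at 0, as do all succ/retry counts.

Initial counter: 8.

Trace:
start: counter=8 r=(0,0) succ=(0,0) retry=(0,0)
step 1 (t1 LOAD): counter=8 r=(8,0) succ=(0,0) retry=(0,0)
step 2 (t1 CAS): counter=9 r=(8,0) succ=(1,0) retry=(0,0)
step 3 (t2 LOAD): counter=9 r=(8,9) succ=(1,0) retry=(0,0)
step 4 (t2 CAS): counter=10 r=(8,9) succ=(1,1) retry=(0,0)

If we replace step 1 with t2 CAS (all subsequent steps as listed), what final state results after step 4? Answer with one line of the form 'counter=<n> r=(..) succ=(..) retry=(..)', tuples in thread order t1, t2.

(re-executing from step 1 with the substitution; state before step 1: counter=8 r=(0,0) succ=(0,0) retry=(0,0))
step 1 (t2 CAS): counter=8 r=(0,0) succ=(0,0) retry=(0,1)
step 2 (t1 CAS): counter=8 r=(0,0) succ=(0,0) retry=(1,1)
step 3 (t2 LOAD): counter=8 r=(0,8) succ=(0,0) retry=(1,1)
step 4 (t2 CAS): counter=9 r=(0,8) succ=(0,1) retry=(1,1)

counter=9 r=(0,8) succ=(0,1) retry=(1,1)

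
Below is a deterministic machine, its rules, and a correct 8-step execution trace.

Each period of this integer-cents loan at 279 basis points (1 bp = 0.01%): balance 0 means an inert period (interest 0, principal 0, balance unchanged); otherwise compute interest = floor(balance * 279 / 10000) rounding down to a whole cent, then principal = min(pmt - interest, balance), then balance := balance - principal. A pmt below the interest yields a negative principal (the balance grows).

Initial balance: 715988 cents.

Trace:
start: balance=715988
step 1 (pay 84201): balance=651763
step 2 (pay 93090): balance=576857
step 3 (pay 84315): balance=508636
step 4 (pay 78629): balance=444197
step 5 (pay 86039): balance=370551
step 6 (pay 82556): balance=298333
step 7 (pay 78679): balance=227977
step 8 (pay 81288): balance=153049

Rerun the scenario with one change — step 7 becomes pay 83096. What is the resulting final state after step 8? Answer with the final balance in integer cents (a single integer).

(re-executing from step 7 with the substitution; state before step 7: balance=298333)
step 7 (pay 83096): balance=223560
step 8 (pay 81288): balance=148509

148509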